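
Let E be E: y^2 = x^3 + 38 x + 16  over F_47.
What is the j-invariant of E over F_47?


Delta = -16(4 a^3 + 27 b^2) mod 47 = 31
-1728 * (4 a)^3 = -1728 * (4*38)^3 mod 47 = 24
j = 24 * 31^(-1) mod 47 = 22

j = 22 (mod 47)


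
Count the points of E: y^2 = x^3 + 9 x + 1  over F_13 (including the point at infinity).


For each x in F_13, count y with y^2 = x^3 + 9 x + 1 mod 13:
  x = 0: RHS = 1, y in [1, 12]  -> 2 point(s)
  x = 2: RHS = 1, y in [1, 12]  -> 2 point(s)
  x = 3: RHS = 3, y in [4, 9]  -> 2 point(s)
  x = 4: RHS = 10, y in [6, 7]  -> 2 point(s)
  x = 7: RHS = 4, y in [2, 11]  -> 2 point(s)
  x = 8: RHS = 0, y in [0]  -> 1 point(s)
  x = 10: RHS = 12, y in [5, 8]  -> 2 point(s)
  x = 11: RHS = 1, y in [1, 12]  -> 2 point(s)
  x = 12: RHS = 4, y in [2, 11]  -> 2 point(s)
Affine points: 17. Add the point at infinity: total = 18.

#E(F_13) = 18


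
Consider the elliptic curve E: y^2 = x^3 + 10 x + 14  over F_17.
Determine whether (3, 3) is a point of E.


Check whether y^2 = x^3 + 10 x + 14 (mod 17) for (x, y) = (3, 3).
LHS: y^2 = 3^2 mod 17 = 9
RHS: x^3 + 10 x + 14 = 3^3 + 10*3 + 14 mod 17 = 3
LHS != RHS

No, not on the curve


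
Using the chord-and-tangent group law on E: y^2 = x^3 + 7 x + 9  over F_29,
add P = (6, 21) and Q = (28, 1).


P != Q, so use the chord formula.
s = (y2 - y1) / (x2 - x1) = (9) / (22) mod 29 = 7
x3 = s^2 - x1 - x2 mod 29 = 7^2 - 6 - 28 = 15
y3 = s (x1 - x3) - y1 mod 29 = 7 * (6 - 15) - 21 = 3

P + Q = (15, 3)


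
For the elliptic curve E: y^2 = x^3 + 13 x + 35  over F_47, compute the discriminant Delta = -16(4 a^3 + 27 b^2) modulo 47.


4 a^3 + 27 b^2 = 4*13^3 + 27*35^2 = 8788 + 33075 = 41863
Delta = -16 * (41863) = -669808
Delta mod 47 = 36

Delta = 36 (mod 47)


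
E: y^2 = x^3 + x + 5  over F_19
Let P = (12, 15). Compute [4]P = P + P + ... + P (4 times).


k = 4 = 100_2 (binary, LSB first: 001)
Double-and-add from P = (12, 15):
  bit 0 = 0: acc unchanged = O
  bit 1 = 0: acc unchanged = O
  bit 2 = 1: acc = O + (1, 8) = (1, 8)

4P = (1, 8)


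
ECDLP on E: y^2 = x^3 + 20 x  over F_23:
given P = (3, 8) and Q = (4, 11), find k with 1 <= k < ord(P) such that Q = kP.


Enumerate multiples of P until we hit Q = (4, 11):
  1P = (3, 8)
  2P = (2, 5)
  3P = (4, 12)
  4P = (9, 14)
  5P = (12, 6)
  6P = (16, 0)
  7P = (12, 17)
  8P = (9, 9)
  9P = (4, 11)
Match found at i = 9.

k = 9


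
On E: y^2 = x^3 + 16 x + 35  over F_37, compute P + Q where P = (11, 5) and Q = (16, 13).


P != Q, so use the chord formula.
s = (y2 - y1) / (x2 - x1) = (8) / (5) mod 37 = 9
x3 = s^2 - x1 - x2 mod 37 = 9^2 - 11 - 16 = 17
y3 = s (x1 - x3) - y1 mod 37 = 9 * (11 - 17) - 5 = 15

P + Q = (17, 15)


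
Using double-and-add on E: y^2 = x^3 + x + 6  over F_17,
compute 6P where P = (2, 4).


k = 6 = 110_2 (binary, LSB first: 011)
Double-and-add from P = (2, 4):
  bit 0 = 0: acc unchanged = O
  bit 1 = 1: acc = O + (9, 8) = (9, 8)
  bit 2 = 1: acc = (9, 8) + (1, 12) = (3, 6)

6P = (3, 6)


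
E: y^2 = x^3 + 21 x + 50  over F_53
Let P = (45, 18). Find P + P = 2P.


Doubling: s = (3 x1^2 + a) / (2 y1)
s = (3*45^2 + 21) / (2*18) mod 53 = 28
x3 = s^2 - 2 x1 mod 53 = 28^2 - 2*45 = 5
y3 = s (x1 - x3) - y1 mod 53 = 28 * (45 - 5) - 18 = 42

2P = (5, 42)


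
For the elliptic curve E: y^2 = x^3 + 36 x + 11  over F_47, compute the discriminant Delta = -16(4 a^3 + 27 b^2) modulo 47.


4 a^3 + 27 b^2 = 4*36^3 + 27*11^2 = 186624 + 3267 = 189891
Delta = -16 * (189891) = -3038256
Delta mod 47 = 12

Delta = 12 (mod 47)


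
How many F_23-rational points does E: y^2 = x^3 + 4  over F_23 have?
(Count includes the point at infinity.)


For each x in F_23, count y with y^2 = x^3 + 0 x + 4 mod 23:
  x = 0: RHS = 4, y in [2, 21]  -> 2 point(s)
  x = 2: RHS = 12, y in [9, 14]  -> 2 point(s)
  x = 3: RHS = 8, y in [10, 13]  -> 2 point(s)
  x = 6: RHS = 13, y in [6, 17]  -> 2 point(s)
  x = 7: RHS = 2, y in [5, 18]  -> 2 point(s)
  x = 11: RHS = 1, y in [1, 22]  -> 2 point(s)
  x = 13: RHS = 16, y in [4, 19]  -> 2 point(s)
  x = 16: RHS = 6, y in [11, 12]  -> 2 point(s)
  x = 17: RHS = 18, y in [8, 15]  -> 2 point(s)
  x = 19: RHS = 9, y in [3, 20]  -> 2 point(s)
  x = 20: RHS = 0, y in [0]  -> 1 point(s)
  x = 22: RHS = 3, y in [7, 16]  -> 2 point(s)
Affine points: 23. Add the point at infinity: total = 24.

#E(F_23) = 24


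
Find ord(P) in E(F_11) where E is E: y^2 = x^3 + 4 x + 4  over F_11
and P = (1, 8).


Compute successive multiples of P until we hit O:
  1P = (1, 8)
  2P = (7, 10)
  3P = (8, 8)
  4P = (2, 3)
  5P = (0, 9)
  6P = (0, 2)
  7P = (2, 8)
  8P = (8, 3)
  ... (continuing to 11P)
  11P = O

ord(P) = 11


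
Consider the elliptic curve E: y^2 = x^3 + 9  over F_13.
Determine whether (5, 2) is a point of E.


Check whether y^2 = x^3 + 0 x + 9 (mod 13) for (x, y) = (5, 2).
LHS: y^2 = 2^2 mod 13 = 4
RHS: x^3 + 0 x + 9 = 5^3 + 0*5 + 9 mod 13 = 4
LHS = RHS

Yes, on the curve


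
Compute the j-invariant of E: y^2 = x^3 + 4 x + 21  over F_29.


Delta = -16(4 a^3 + 27 b^2) mod 29 = 11
-1728 * (4 a)^3 = -1728 * (4*4)^3 mod 29 = 26
j = 26 * 11^(-1) mod 29 = 5

j = 5 (mod 29)


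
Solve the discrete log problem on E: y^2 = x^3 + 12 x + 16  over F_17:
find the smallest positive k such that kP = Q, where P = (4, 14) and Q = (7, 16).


Enumerate multiples of P until we hit Q = (7, 16):
  1P = (4, 14)
  2P = (7, 16)
Match found at i = 2.

k = 2


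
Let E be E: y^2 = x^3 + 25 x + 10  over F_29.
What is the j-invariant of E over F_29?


Delta = -16(4 a^3 + 27 b^2) mod 29 = 17
-1728 * (4 a)^3 = -1728 * (4*25)^3 mod 29 = 3
j = 3 * 17^(-1) mod 29 = 7

j = 7 (mod 29)


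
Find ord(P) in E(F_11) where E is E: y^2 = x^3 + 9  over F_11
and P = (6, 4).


Compute successive multiples of P until we hit O:
  1P = (6, 4)
  2P = (8, 2)
  3P = (9, 10)
  4P = (0, 8)
  5P = (3, 5)
  6P = (7, 0)
  7P = (3, 6)
  8P = (0, 3)
  ... (continuing to 12P)
  12P = O

ord(P) = 12


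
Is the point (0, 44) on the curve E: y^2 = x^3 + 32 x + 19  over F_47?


Check whether y^2 = x^3 + 32 x + 19 (mod 47) for (x, y) = (0, 44).
LHS: y^2 = 44^2 mod 47 = 9
RHS: x^3 + 32 x + 19 = 0^3 + 32*0 + 19 mod 47 = 19
LHS != RHS

No, not on the curve


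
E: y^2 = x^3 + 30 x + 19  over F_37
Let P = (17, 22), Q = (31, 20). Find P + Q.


P != Q, so use the chord formula.
s = (y2 - y1) / (x2 - x1) = (35) / (14) mod 37 = 21
x3 = s^2 - x1 - x2 mod 37 = 21^2 - 17 - 31 = 23
y3 = s (x1 - x3) - y1 mod 37 = 21 * (17 - 23) - 22 = 0

P + Q = (23, 0)


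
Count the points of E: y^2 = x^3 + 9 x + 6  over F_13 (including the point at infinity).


For each x in F_13, count y with y^2 = x^3 + 9 x + 6 mod 13:
  x = 1: RHS = 3, y in [4, 9]  -> 2 point(s)
  x = 6: RHS = 3, y in [4, 9]  -> 2 point(s)
  x = 7: RHS = 9, y in [3, 10]  -> 2 point(s)
  x = 9: RHS = 10, y in [6, 7]  -> 2 point(s)
  x = 10: RHS = 4, y in [2, 11]  -> 2 point(s)
  x = 12: RHS = 9, y in [3, 10]  -> 2 point(s)
Affine points: 12. Add the point at infinity: total = 13.

#E(F_13) = 13


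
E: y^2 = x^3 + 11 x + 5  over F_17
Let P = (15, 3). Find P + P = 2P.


Doubling: s = (3 x1^2 + a) / (2 y1)
s = (3*15^2 + 11) / (2*3) mod 17 = 1
x3 = s^2 - 2 x1 mod 17 = 1^2 - 2*15 = 5
y3 = s (x1 - x3) - y1 mod 17 = 1 * (15 - 5) - 3 = 7

2P = (5, 7)


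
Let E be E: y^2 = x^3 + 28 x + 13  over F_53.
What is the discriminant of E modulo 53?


4 a^3 + 27 b^2 = 4*28^3 + 27*13^2 = 87808 + 4563 = 92371
Delta = -16 * (92371) = -1477936
Delta mod 53 = 22

Delta = 22 (mod 53)


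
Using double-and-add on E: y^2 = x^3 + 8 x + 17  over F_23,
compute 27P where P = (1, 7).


k = 27 = 11011_2 (binary, LSB first: 11011)
Double-and-add from P = (1, 7):
  bit 0 = 1: acc = O + (1, 7) = (1, 7)
  bit 1 = 1: acc = (1, 7) + (10, 4) = (7, 18)
  bit 2 = 0: acc unchanged = (7, 18)
  bit 3 = 1: acc = (7, 18) + (17, 11) = (8, 8)
  bit 4 = 1: acc = (8, 8) + (13, 8) = (2, 15)

27P = (2, 15)


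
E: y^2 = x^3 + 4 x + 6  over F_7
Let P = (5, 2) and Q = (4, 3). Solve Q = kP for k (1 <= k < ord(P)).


Enumerate multiples of P until we hit Q = (4, 3):
  1P = (5, 2)
  2P = (6, 1)
  3P = (4, 4)
  4P = (2, 6)
  5P = (1, 2)
  6P = (1, 5)
  7P = (2, 1)
  8P = (4, 3)
Match found at i = 8.

k = 8


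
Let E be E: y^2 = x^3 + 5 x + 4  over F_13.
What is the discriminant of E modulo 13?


4 a^3 + 27 b^2 = 4*5^3 + 27*4^2 = 500 + 432 = 932
Delta = -16 * (932) = -14912
Delta mod 13 = 12

Delta = 12 (mod 13)


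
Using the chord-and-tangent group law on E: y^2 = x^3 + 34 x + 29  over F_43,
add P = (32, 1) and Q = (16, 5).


P != Q, so use the chord formula.
s = (y2 - y1) / (x2 - x1) = (4) / (27) mod 43 = 32
x3 = s^2 - x1 - x2 mod 43 = 32^2 - 32 - 16 = 30
y3 = s (x1 - x3) - y1 mod 43 = 32 * (32 - 30) - 1 = 20

P + Q = (30, 20)


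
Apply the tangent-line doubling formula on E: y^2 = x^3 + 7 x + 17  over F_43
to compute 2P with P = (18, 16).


Doubling: s = (3 x1^2 + a) / (2 y1)
s = (3*18^2 + 7) / (2*16) mod 43 = 40
x3 = s^2 - 2 x1 mod 43 = 40^2 - 2*18 = 16
y3 = s (x1 - x3) - y1 mod 43 = 40 * (18 - 16) - 16 = 21

2P = (16, 21)


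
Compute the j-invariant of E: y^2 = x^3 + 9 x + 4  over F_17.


Delta = -16(4 a^3 + 27 b^2) mod 17 = 16
-1728 * (4 a)^3 = -1728 * (4*9)^3 mod 17 = 14
j = 14 * 16^(-1) mod 17 = 3

j = 3 (mod 17)


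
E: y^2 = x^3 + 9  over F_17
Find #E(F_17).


For each x in F_17, count y with y^2 = x^3 + 0 x + 9 mod 17:
  x = 0: RHS = 9, y in [3, 14]  -> 2 point(s)
  x = 2: RHS = 0, y in [0]  -> 1 point(s)
  x = 3: RHS = 2, y in [6, 11]  -> 2 point(s)
  x = 5: RHS = 15, y in [7, 10]  -> 2 point(s)
  x = 6: RHS = 4, y in [2, 15]  -> 2 point(s)
  x = 13: RHS = 13, y in [8, 9]  -> 2 point(s)
  x = 14: RHS = 16, y in [4, 13]  -> 2 point(s)
  x = 15: RHS = 1, y in [1, 16]  -> 2 point(s)
  x = 16: RHS = 8, y in [5, 12]  -> 2 point(s)
Affine points: 17. Add the point at infinity: total = 18.

#E(F_17) = 18


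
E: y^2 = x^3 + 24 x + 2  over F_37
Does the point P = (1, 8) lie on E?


Check whether y^2 = x^3 + 24 x + 2 (mod 37) for (x, y) = (1, 8).
LHS: y^2 = 8^2 mod 37 = 27
RHS: x^3 + 24 x + 2 = 1^3 + 24*1 + 2 mod 37 = 27
LHS = RHS

Yes, on the curve


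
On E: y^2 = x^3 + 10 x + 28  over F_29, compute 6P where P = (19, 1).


k = 6 = 110_2 (binary, LSB first: 011)
Double-and-add from P = (19, 1):
  bit 0 = 0: acc unchanged = O
  bit 1 = 1: acc = O + (4, 4) = (4, 4)
  bit 2 = 1: acc = (4, 4) + (21, 25) = (27, 0)

6P = (27, 0)


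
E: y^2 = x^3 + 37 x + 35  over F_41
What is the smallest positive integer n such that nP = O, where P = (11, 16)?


Compute successive multiples of P until we hit O:
  1P = (11, 16)
  2P = (1, 27)
  3P = (38, 26)
  4P = (31, 10)
  5P = (20, 40)
  6P = (8, 33)
  7P = (4, 40)
  8P = (16, 7)
  ... (continuing to 30P)
  30P = O

ord(P) = 30


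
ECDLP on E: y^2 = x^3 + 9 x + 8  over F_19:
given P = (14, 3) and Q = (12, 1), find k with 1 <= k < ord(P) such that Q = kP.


Enumerate multiples of P until we hit Q = (12, 1):
  1P = (14, 3)
  2P = (16, 7)
  3P = (12, 1)
Match found at i = 3.

k = 3


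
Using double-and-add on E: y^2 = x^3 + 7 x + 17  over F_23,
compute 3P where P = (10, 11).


k = 3 = 11_2 (binary, LSB first: 11)
Double-and-add from P = (10, 11):
  bit 0 = 1: acc = O + (10, 11) = (10, 11)
  bit 1 = 1: acc = (10, 11) + (21, 8) = (5, 19)

3P = (5, 19)


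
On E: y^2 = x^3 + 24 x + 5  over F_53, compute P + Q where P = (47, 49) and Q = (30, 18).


P != Q, so use the chord formula.
s = (y2 - y1) / (x2 - x1) = (22) / (36) mod 53 = 33
x3 = s^2 - x1 - x2 mod 53 = 33^2 - 47 - 30 = 5
y3 = s (x1 - x3) - y1 mod 53 = 33 * (47 - 5) - 49 = 12

P + Q = (5, 12)


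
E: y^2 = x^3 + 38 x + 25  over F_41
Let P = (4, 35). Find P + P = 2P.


Doubling: s = (3 x1^2 + a) / (2 y1)
s = (3*4^2 + 38) / (2*35) mod 41 = 27
x3 = s^2 - 2 x1 mod 41 = 27^2 - 2*4 = 24
y3 = s (x1 - x3) - y1 mod 41 = 27 * (4 - 24) - 35 = 40

2P = (24, 40)


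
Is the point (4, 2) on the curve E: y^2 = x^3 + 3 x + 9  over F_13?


Check whether y^2 = x^3 + 3 x + 9 (mod 13) for (x, y) = (4, 2).
LHS: y^2 = 2^2 mod 13 = 4
RHS: x^3 + 3 x + 9 = 4^3 + 3*4 + 9 mod 13 = 7
LHS != RHS

No, not on the curve


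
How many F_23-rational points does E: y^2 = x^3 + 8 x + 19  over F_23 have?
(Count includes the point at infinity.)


For each x in F_23, count y with y^2 = x^3 + 8 x + 19 mod 23:
  x = 3: RHS = 1, y in [1, 22]  -> 2 point(s)
  x = 4: RHS = 0, y in [0]  -> 1 point(s)
  x = 5: RHS = 0, y in [0]  -> 1 point(s)
  x = 7: RHS = 4, y in [2, 21]  -> 2 point(s)
  x = 10: RHS = 18, y in [8, 15]  -> 2 point(s)
  x = 11: RHS = 12, y in [9, 14]  -> 2 point(s)
  x = 12: RHS = 3, y in [7, 16]  -> 2 point(s)
  x = 14: RHS = 0, y in [0]  -> 1 point(s)
  x = 15: RHS = 18, y in [8, 15]  -> 2 point(s)
  x = 17: RHS = 8, y in [10, 13]  -> 2 point(s)
  x = 21: RHS = 18, y in [8, 15]  -> 2 point(s)
Affine points: 19. Add the point at infinity: total = 20.

#E(F_23) = 20


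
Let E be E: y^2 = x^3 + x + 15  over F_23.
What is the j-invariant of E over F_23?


Delta = -16(4 a^3 + 27 b^2) mod 23 = 3
-1728 * (4 a)^3 = -1728 * (4*1)^3 mod 23 = 15
j = 15 * 3^(-1) mod 23 = 5

j = 5 (mod 23)


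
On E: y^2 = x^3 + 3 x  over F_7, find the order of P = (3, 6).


Compute successive multiples of P until we hit O:
  1P = (3, 6)
  2P = (2, 0)
  3P = (3, 1)
  4P = O

ord(P) = 4


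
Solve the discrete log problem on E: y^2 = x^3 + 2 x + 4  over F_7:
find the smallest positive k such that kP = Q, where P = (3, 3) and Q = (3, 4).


Enumerate multiples of P until we hit Q = (3, 4):
  1P = (3, 3)
  2P = (2, 3)
  3P = (2, 4)
  4P = (3, 4)
Match found at i = 4.

k = 4


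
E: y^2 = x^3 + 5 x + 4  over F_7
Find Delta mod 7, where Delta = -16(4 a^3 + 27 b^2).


4 a^3 + 27 b^2 = 4*5^3 + 27*4^2 = 500 + 432 = 932
Delta = -16 * (932) = -14912
Delta mod 7 = 5

Delta = 5 (mod 7)


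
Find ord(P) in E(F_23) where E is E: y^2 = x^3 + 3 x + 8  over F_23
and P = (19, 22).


Compute successive multiples of P until we hit O:
  1P = (19, 22)
  2P = (20, 15)
  3P = (10, 7)
  4P = (7, 21)
  5P = (1, 14)
  6P = (12, 22)
  7P = (15, 1)
  8P = (18, 12)
  ... (continuing to 29P)
  29P = O

ord(P) = 29


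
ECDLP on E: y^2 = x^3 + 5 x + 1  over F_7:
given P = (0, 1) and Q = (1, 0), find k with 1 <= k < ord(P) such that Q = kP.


Enumerate multiples of P until we hit Q = (1, 0):
  1P = (0, 1)
  2P = (1, 0)
Match found at i = 2.

k = 2


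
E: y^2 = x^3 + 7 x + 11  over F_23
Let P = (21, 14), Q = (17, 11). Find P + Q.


P != Q, so use the chord formula.
s = (y2 - y1) / (x2 - x1) = (20) / (19) mod 23 = 18
x3 = s^2 - x1 - x2 mod 23 = 18^2 - 21 - 17 = 10
y3 = s (x1 - x3) - y1 mod 23 = 18 * (21 - 10) - 14 = 0

P + Q = (10, 0)


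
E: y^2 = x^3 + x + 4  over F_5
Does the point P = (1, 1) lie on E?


Check whether y^2 = x^3 + 1 x + 4 (mod 5) for (x, y) = (1, 1).
LHS: y^2 = 1^2 mod 5 = 1
RHS: x^3 + 1 x + 4 = 1^3 + 1*1 + 4 mod 5 = 1
LHS = RHS

Yes, on the curve


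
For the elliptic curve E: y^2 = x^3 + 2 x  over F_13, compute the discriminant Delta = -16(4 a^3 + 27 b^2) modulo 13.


4 a^3 + 27 b^2 = 4*2^3 + 27*0^2 = 32 + 0 = 32
Delta = -16 * (32) = -512
Delta mod 13 = 8

Delta = 8 (mod 13)


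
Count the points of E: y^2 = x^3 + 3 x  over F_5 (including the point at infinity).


For each x in F_5, count y with y^2 = x^3 + 3 x + 0 mod 5:
  x = 0: RHS = 0, y in [0]  -> 1 point(s)
  x = 1: RHS = 4, y in [2, 3]  -> 2 point(s)
  x = 2: RHS = 4, y in [2, 3]  -> 2 point(s)
  x = 3: RHS = 1, y in [1, 4]  -> 2 point(s)
  x = 4: RHS = 1, y in [1, 4]  -> 2 point(s)
Affine points: 9. Add the point at infinity: total = 10.

#E(F_5) = 10


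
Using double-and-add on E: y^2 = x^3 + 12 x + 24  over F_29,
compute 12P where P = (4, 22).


k = 12 = 1100_2 (binary, LSB first: 0011)
Double-and-add from P = (4, 22):
  bit 0 = 0: acc unchanged = O
  bit 1 = 0: acc unchanged = O
  bit 2 = 1: acc = O + (19, 8) = (19, 8)
  bit 3 = 1: acc = (19, 8) + (16, 7) = (7, 25)

12P = (7, 25)


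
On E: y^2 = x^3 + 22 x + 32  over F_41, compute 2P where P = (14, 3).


Doubling: s = (3 x1^2 + a) / (2 y1)
s = (3*14^2 + 22) / (2*3) mod 41 = 6
x3 = s^2 - 2 x1 mod 41 = 6^2 - 2*14 = 8
y3 = s (x1 - x3) - y1 mod 41 = 6 * (14 - 8) - 3 = 33

2P = (8, 33)


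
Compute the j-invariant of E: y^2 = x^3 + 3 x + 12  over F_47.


Delta = -16(4 a^3 + 27 b^2) mod 47 = 31
-1728 * (4 a)^3 = -1728 * (4*3)^3 mod 47 = 20
j = 20 * 31^(-1) mod 47 = 34

j = 34 (mod 47)


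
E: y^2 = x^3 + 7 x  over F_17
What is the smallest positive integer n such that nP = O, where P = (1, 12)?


Compute successive multiples of P until we hit O:
  1P = (1, 12)
  2P = (16, 3)
  3P = (16, 14)
  4P = (1, 5)
  5P = O

ord(P) = 5


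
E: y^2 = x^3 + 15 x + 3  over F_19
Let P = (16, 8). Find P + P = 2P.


Doubling: s = (3 x1^2 + a) / (2 y1)
s = (3*16^2 + 15) / (2*8) mod 19 = 5
x3 = s^2 - 2 x1 mod 19 = 5^2 - 2*16 = 12
y3 = s (x1 - x3) - y1 mod 19 = 5 * (16 - 12) - 8 = 12

2P = (12, 12)


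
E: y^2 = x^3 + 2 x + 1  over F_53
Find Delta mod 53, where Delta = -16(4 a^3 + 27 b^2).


4 a^3 + 27 b^2 = 4*2^3 + 27*1^2 = 32 + 27 = 59
Delta = -16 * (59) = -944
Delta mod 53 = 10

Delta = 10 (mod 53)


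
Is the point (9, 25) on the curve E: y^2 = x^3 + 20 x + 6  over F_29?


Check whether y^2 = x^3 + 20 x + 6 (mod 29) for (x, y) = (9, 25).
LHS: y^2 = 25^2 mod 29 = 16
RHS: x^3 + 20 x + 6 = 9^3 + 20*9 + 6 mod 29 = 16
LHS = RHS

Yes, on the curve


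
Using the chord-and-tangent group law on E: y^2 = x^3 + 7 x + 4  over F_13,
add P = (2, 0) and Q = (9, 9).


P != Q, so use the chord formula.
s = (y2 - y1) / (x2 - x1) = (9) / (7) mod 13 = 5
x3 = s^2 - x1 - x2 mod 13 = 5^2 - 2 - 9 = 1
y3 = s (x1 - x3) - y1 mod 13 = 5 * (2 - 1) - 0 = 5

P + Q = (1, 5)


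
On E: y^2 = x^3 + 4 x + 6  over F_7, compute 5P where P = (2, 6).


k = 5 = 101_2 (binary, LSB first: 101)
Double-and-add from P = (2, 6):
  bit 0 = 1: acc = O + (2, 6) = (2, 6)
  bit 1 = 0: acc unchanged = (2, 6)
  bit 2 = 1: acc = (2, 6) + (1, 2) = (6, 6)

5P = (6, 6)


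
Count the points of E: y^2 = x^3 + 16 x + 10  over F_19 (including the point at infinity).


For each x in F_19, count y with y^2 = x^3 + 16 x + 10 mod 19:
  x = 3: RHS = 9, y in [3, 16]  -> 2 point(s)
  x = 4: RHS = 5, y in [9, 10]  -> 2 point(s)
  x = 5: RHS = 6, y in [5, 14]  -> 2 point(s)
  x = 7: RHS = 9, y in [3, 16]  -> 2 point(s)
  x = 8: RHS = 4, y in [2, 17]  -> 2 point(s)
  x = 9: RHS = 9, y in [3, 16]  -> 2 point(s)
  x = 10: RHS = 11, y in [7, 12]  -> 2 point(s)
  x = 11: RHS = 16, y in [4, 15]  -> 2 point(s)
  x = 12: RHS = 11, y in [7, 12]  -> 2 point(s)
  x = 16: RHS = 11, y in [7, 12]  -> 2 point(s)
Affine points: 20. Add the point at infinity: total = 21.

#E(F_19) = 21


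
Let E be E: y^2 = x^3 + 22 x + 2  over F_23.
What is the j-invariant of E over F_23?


Delta = -16(4 a^3 + 27 b^2) mod 23 = 15
-1728 * (4 a)^3 = -1728 * (4*22)^3 mod 23 = 8
j = 8 * 15^(-1) mod 23 = 22

j = 22 (mod 23)


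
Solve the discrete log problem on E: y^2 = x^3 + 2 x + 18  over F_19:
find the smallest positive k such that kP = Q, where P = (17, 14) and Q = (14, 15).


Enumerate multiples of P until we hit Q = (14, 15):
  1P = (17, 14)
  2P = (9, 9)
  3P = (2, 12)
  4P = (5, 18)
  5P = (14, 4)
  6P = (16, 2)
  7P = (16, 17)
  8P = (14, 15)
Match found at i = 8.

k = 8


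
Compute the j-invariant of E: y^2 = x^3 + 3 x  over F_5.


Delta = -16(4 a^3 + 27 b^2) mod 5 = 2
-1728 * (4 a)^3 = -1728 * (4*3)^3 mod 5 = 1
j = 1 * 2^(-1) mod 5 = 3

j = 3 (mod 5)


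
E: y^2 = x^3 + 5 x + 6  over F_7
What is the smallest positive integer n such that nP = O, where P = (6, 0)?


Compute successive multiples of P until we hit O:
  1P = (6, 0)
  2P = O

ord(P) = 2


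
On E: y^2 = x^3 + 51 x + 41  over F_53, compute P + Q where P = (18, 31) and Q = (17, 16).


P != Q, so use the chord formula.
s = (y2 - y1) / (x2 - x1) = (38) / (52) mod 53 = 15
x3 = s^2 - x1 - x2 mod 53 = 15^2 - 18 - 17 = 31
y3 = s (x1 - x3) - y1 mod 53 = 15 * (18 - 31) - 31 = 39

P + Q = (31, 39)


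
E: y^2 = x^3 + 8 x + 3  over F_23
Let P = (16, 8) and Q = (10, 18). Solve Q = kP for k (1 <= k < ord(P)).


Enumerate multiples of P until we hit Q = (10, 18):
  1P = (16, 8)
  2P = (3, 13)
  3P = (10, 18)
Match found at i = 3.

k = 3


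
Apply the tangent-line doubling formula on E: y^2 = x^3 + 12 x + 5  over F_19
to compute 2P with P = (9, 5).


Doubling: s = (3 x1^2 + a) / (2 y1)
s = (3*9^2 + 12) / (2*5) mod 19 = 16
x3 = s^2 - 2 x1 mod 19 = 16^2 - 2*9 = 10
y3 = s (x1 - x3) - y1 mod 19 = 16 * (9 - 10) - 5 = 17

2P = (10, 17)


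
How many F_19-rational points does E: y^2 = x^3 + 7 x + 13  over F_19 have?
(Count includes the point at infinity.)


For each x in F_19, count y with y^2 = x^3 + 7 x + 13 mod 19:
  x = 2: RHS = 16, y in [4, 15]  -> 2 point(s)
  x = 3: RHS = 4, y in [2, 17]  -> 2 point(s)
  x = 6: RHS = 5, y in [9, 10]  -> 2 point(s)
  x = 7: RHS = 6, y in [5, 14]  -> 2 point(s)
  x = 8: RHS = 11, y in [7, 12]  -> 2 point(s)
  x = 9: RHS = 7, y in [8, 11]  -> 2 point(s)
  x = 10: RHS = 0, y in [0]  -> 1 point(s)
  x = 12: RHS = 1, y in [1, 18]  -> 2 point(s)
  x = 14: RHS = 5, y in [9, 10]  -> 2 point(s)
  x = 15: RHS = 16, y in [4, 15]  -> 2 point(s)
  x = 18: RHS = 5, y in [9, 10]  -> 2 point(s)
Affine points: 21. Add the point at infinity: total = 22.

#E(F_19) = 22


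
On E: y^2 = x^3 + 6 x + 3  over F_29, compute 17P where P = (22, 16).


k = 17 = 10001_2 (binary, LSB first: 10001)
Double-and-add from P = (22, 16):
  bit 0 = 1: acc = O + (22, 16) = (22, 16)
  bit 1 = 0: acc unchanged = (22, 16)
  bit 2 = 0: acc unchanged = (22, 16)
  bit 3 = 0: acc unchanged = (22, 16)
  bit 4 = 1: acc = (22, 16) + (26, 25) = (6, 20)

17P = (6, 20)


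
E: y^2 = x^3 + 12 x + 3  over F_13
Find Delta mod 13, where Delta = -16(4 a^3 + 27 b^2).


4 a^3 + 27 b^2 = 4*12^3 + 27*3^2 = 6912 + 243 = 7155
Delta = -16 * (7155) = -114480
Delta mod 13 = 11

Delta = 11 (mod 13)


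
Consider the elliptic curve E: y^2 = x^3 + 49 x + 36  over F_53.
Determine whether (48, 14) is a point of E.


Check whether y^2 = x^3 + 49 x + 36 (mod 53) for (x, y) = (48, 14).
LHS: y^2 = 14^2 mod 53 = 37
RHS: x^3 + 49 x + 36 = 48^3 + 49*48 + 36 mod 53 = 37
LHS = RHS

Yes, on the curve


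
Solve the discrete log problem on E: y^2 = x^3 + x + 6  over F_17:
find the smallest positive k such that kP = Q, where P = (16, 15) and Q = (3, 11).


Enumerate multiples of P until we hit Q = (3, 11):
  1P = (16, 15)
  2P = (3, 6)
  3P = (2, 13)
  4P = (7, 13)
  5P = (10, 9)
  6P = (9, 9)
  7P = (8, 4)
  8P = (1, 12)
  9P = (15, 9)
  10P = (5, 0)
  11P = (15, 8)
  12P = (1, 5)
  13P = (8, 13)
  14P = (9, 8)
  15P = (10, 8)
  16P = (7, 4)
  17P = (2, 4)
  18P = (3, 11)
Match found at i = 18.

k = 18


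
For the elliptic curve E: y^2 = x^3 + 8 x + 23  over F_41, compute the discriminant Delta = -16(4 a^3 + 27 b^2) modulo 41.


4 a^3 + 27 b^2 = 4*8^3 + 27*23^2 = 2048 + 14283 = 16331
Delta = -16 * (16331) = -261296
Delta mod 41 = 38

Delta = 38 (mod 41)


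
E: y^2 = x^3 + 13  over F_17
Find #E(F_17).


For each x in F_17, count y with y^2 = x^3 + 0 x + 13 mod 17:
  x = 0: RHS = 13, y in [8, 9]  -> 2 point(s)
  x = 2: RHS = 4, y in [2, 15]  -> 2 point(s)
  x = 4: RHS = 9, y in [3, 14]  -> 2 point(s)
  x = 5: RHS = 2, y in [6, 11]  -> 2 point(s)
  x = 6: RHS = 8, y in [5, 12]  -> 2 point(s)
  x = 7: RHS = 16, y in [4, 13]  -> 2 point(s)
  x = 8: RHS = 15, y in [7, 10]  -> 2 point(s)
  x = 11: RHS = 1, y in [1, 16]  -> 2 point(s)
  x = 13: RHS = 0, y in [0]  -> 1 point(s)
Affine points: 17. Add the point at infinity: total = 18.

#E(F_17) = 18


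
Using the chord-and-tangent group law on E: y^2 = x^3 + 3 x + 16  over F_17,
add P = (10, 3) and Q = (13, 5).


P != Q, so use the chord formula.
s = (y2 - y1) / (x2 - x1) = (2) / (3) mod 17 = 12
x3 = s^2 - x1 - x2 mod 17 = 12^2 - 10 - 13 = 2
y3 = s (x1 - x3) - y1 mod 17 = 12 * (10 - 2) - 3 = 8

P + Q = (2, 8)


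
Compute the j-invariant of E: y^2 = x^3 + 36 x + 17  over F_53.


Delta = -16(4 a^3 + 27 b^2) mod 53 = 3
-1728 * (4 a)^3 = -1728 * (4*36)^3 mod 53 = 39
j = 39 * 3^(-1) mod 53 = 13

j = 13 (mod 53)


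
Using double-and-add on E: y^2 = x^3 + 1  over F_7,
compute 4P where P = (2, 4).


k = 4 = 100_2 (binary, LSB first: 001)
Double-and-add from P = (2, 4):
  bit 0 = 0: acc unchanged = O
  bit 1 = 0: acc unchanged = O
  bit 2 = 1: acc = O + (0, 1) = (0, 1)

4P = (0, 1)


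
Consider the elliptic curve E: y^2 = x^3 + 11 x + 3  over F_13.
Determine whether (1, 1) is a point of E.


Check whether y^2 = x^3 + 11 x + 3 (mod 13) for (x, y) = (1, 1).
LHS: y^2 = 1^2 mod 13 = 1
RHS: x^3 + 11 x + 3 = 1^3 + 11*1 + 3 mod 13 = 2
LHS != RHS

No, not on the curve


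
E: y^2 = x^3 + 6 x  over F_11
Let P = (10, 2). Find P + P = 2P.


Doubling: s = (3 x1^2 + a) / (2 y1)
s = (3*10^2 + 6) / (2*2) mod 11 = 5
x3 = s^2 - 2 x1 mod 11 = 5^2 - 2*10 = 5
y3 = s (x1 - x3) - y1 mod 11 = 5 * (10 - 5) - 2 = 1

2P = (5, 1)


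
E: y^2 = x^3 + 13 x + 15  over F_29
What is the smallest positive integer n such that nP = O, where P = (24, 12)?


Compute successive multiples of P until we hit O:
  1P = (24, 12)
  2P = (17, 4)
  3P = (26, 23)
  4P = (2, 22)
  5P = (8, 15)
  6P = (1, 0)
  7P = (8, 14)
  8P = (2, 7)
  ... (continuing to 12P)
  12P = O

ord(P) = 12


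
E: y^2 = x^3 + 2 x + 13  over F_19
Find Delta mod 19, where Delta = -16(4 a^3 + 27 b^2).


4 a^3 + 27 b^2 = 4*2^3 + 27*13^2 = 32 + 4563 = 4595
Delta = -16 * (4595) = -73520
Delta mod 19 = 10

Delta = 10 (mod 19)


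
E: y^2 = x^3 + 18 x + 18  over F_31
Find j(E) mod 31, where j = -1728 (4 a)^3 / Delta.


Delta = -16(4 a^3 + 27 b^2) mod 31 = 20
-1728 * (4 a)^3 = -1728 * (4*18)^3 mod 31 = 2
j = 2 * 20^(-1) mod 31 = 28

j = 28 (mod 31)


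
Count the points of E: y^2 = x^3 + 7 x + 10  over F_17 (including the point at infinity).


For each x in F_17, count y with y^2 = x^3 + 7 x + 10 mod 17:
  x = 1: RHS = 1, y in [1, 16]  -> 2 point(s)
  x = 2: RHS = 15, y in [7, 10]  -> 2 point(s)
  x = 4: RHS = 0, y in [0]  -> 1 point(s)
  x = 5: RHS = 0, y in [0]  -> 1 point(s)
  x = 6: RHS = 13, y in [8, 9]  -> 2 point(s)
  x = 8: RHS = 0, y in [0]  -> 1 point(s)
  x = 10: RHS = 9, y in [3, 14]  -> 2 point(s)
  x = 14: RHS = 13, y in [8, 9]  -> 2 point(s)
  x = 16: RHS = 2, y in [6, 11]  -> 2 point(s)
Affine points: 15. Add the point at infinity: total = 16.

#E(F_17) = 16


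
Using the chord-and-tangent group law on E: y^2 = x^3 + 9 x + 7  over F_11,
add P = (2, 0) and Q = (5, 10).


P != Q, so use the chord formula.
s = (y2 - y1) / (x2 - x1) = (10) / (3) mod 11 = 7
x3 = s^2 - x1 - x2 mod 11 = 7^2 - 2 - 5 = 9
y3 = s (x1 - x3) - y1 mod 11 = 7 * (2 - 9) - 0 = 6

P + Q = (9, 6)


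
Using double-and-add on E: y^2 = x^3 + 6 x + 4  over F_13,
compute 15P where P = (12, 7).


k = 15 = 1111_2 (binary, LSB first: 1111)
Double-and-add from P = (12, 7):
  bit 0 = 1: acc = O + (12, 7) = (12, 7)
  bit 1 = 1: acc = (12, 7) + (5, 4) = (6, 3)
  bit 2 = 1: acc = (6, 3) + (7, 5) = (4, 1)
  bit 3 = 1: acc = (4, 1) + (0, 2) = (5, 9)

15P = (5, 9)


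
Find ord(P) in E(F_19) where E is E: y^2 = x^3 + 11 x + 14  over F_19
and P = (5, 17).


Compute successive multiples of P until we hit O:
  1P = (5, 17)
  2P = (1, 11)
  3P = (1, 8)
  4P = (5, 2)
  5P = O

ord(P) = 5


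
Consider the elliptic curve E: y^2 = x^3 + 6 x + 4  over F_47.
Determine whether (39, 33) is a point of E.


Check whether y^2 = x^3 + 6 x + 4 (mod 47) for (x, y) = (39, 33).
LHS: y^2 = 33^2 mod 47 = 8
RHS: x^3 + 6 x + 4 = 39^3 + 6*39 + 4 mod 47 = 8
LHS = RHS

Yes, on the curve


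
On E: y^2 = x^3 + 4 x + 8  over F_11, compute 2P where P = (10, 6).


Doubling: s = (3 x1^2 + a) / (2 y1)
s = (3*10^2 + 4) / (2*6) mod 11 = 7
x3 = s^2 - 2 x1 mod 11 = 7^2 - 2*10 = 7
y3 = s (x1 - x3) - y1 mod 11 = 7 * (10 - 7) - 6 = 4

2P = (7, 4)


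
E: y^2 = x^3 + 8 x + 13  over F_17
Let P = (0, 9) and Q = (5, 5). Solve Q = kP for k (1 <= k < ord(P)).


Enumerate multiples of P until we hit Q = (5, 5):
  1P = (0, 9)
  2P = (13, 6)
  3P = (12, 16)
  4P = (9, 7)
  5P = (7, 2)
  6P = (11, 2)
  7P = (5, 5)
Match found at i = 7.

k = 7


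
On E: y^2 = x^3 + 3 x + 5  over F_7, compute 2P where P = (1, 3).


Doubling: s = (3 x1^2 + a) / (2 y1)
s = (3*1^2 + 3) / (2*3) mod 7 = 1
x3 = s^2 - 2 x1 mod 7 = 1^2 - 2*1 = 6
y3 = s (x1 - x3) - y1 mod 7 = 1 * (1 - 6) - 3 = 6

2P = (6, 6)


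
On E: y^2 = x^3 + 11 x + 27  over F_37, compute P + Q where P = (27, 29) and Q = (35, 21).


P != Q, so use the chord formula.
s = (y2 - y1) / (x2 - x1) = (29) / (8) mod 37 = 36
x3 = s^2 - x1 - x2 mod 37 = 36^2 - 27 - 35 = 13
y3 = s (x1 - x3) - y1 mod 37 = 36 * (27 - 13) - 29 = 31

P + Q = (13, 31)


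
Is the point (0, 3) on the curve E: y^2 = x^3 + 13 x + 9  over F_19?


Check whether y^2 = x^3 + 13 x + 9 (mod 19) for (x, y) = (0, 3).
LHS: y^2 = 3^2 mod 19 = 9
RHS: x^3 + 13 x + 9 = 0^3 + 13*0 + 9 mod 19 = 9
LHS = RHS

Yes, on the curve


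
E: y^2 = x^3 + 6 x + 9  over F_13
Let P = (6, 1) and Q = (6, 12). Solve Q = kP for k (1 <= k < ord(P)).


Enumerate multiples of P until we hit Q = (6, 12):
  1P = (6, 1)
  2P = (0, 3)
  3P = (10, 9)
  4P = (1, 9)
  5P = (7, 11)
  6P = (9, 8)
  7P = (2, 4)
  8P = (8, 7)
  9P = (8, 6)
  10P = (2, 9)
  11P = (9, 5)
  12P = (7, 2)
  13P = (1, 4)
  14P = (10, 4)
  15P = (0, 10)
  16P = (6, 12)
Match found at i = 16.

k = 16


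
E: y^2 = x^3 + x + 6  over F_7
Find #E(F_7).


For each x in F_7, count y with y^2 = x^3 + 1 x + 6 mod 7:
  x = 1: RHS = 1, y in [1, 6]  -> 2 point(s)
  x = 2: RHS = 2, y in [3, 4]  -> 2 point(s)
  x = 3: RHS = 1, y in [1, 6]  -> 2 point(s)
  x = 4: RHS = 4, y in [2, 5]  -> 2 point(s)
  x = 6: RHS = 4, y in [2, 5]  -> 2 point(s)
Affine points: 10. Add the point at infinity: total = 11.

#E(F_7) = 11


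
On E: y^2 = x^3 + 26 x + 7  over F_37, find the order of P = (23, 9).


Compute successive multiples of P until we hit O:
  1P = (23, 9)
  2P = (3, 36)
  3P = (2, 20)
  4P = (21, 34)
  5P = (29, 29)
  6P = (29, 8)
  7P = (21, 3)
  8P = (2, 17)
  ... (continuing to 11P)
  11P = O

ord(P) = 11


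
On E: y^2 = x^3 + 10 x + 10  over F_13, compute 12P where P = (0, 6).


k = 12 = 1100_2 (binary, LSB first: 0011)
Double-and-add from P = (0, 6):
  bit 0 = 0: acc unchanged = O
  bit 1 = 0: acc unchanged = O
  bit 2 = 1: acc = O + (5, 9) = (5, 9)
  bit 3 = 1: acc = (5, 9) + (6, 0) = (5, 4)

12P = (5, 4)


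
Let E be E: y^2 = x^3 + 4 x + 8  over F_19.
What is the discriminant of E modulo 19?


4 a^3 + 27 b^2 = 4*4^3 + 27*8^2 = 256 + 1728 = 1984
Delta = -16 * (1984) = -31744
Delta mod 19 = 5

Delta = 5 (mod 19)


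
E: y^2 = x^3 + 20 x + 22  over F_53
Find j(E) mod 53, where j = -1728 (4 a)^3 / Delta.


Delta = -16(4 a^3 + 27 b^2) mod 53 = 30
-1728 * (4 a)^3 = -1728 * (4*20)^3 mod 53 = 49
j = 49 * 30^(-1) mod 53 = 14

j = 14 (mod 53)


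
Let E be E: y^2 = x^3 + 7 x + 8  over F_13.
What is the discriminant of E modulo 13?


4 a^3 + 27 b^2 = 4*7^3 + 27*8^2 = 1372 + 1728 = 3100
Delta = -16 * (3100) = -49600
Delta mod 13 = 8

Delta = 8 (mod 13)


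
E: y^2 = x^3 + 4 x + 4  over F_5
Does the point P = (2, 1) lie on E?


Check whether y^2 = x^3 + 4 x + 4 (mod 5) for (x, y) = (2, 1).
LHS: y^2 = 1^2 mod 5 = 1
RHS: x^3 + 4 x + 4 = 2^3 + 4*2 + 4 mod 5 = 0
LHS != RHS

No, not on the curve


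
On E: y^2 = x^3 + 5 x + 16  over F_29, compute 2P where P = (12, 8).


Doubling: s = (3 x1^2 + a) / (2 y1)
s = (3*12^2 + 5) / (2*8) mod 29 = 11
x3 = s^2 - 2 x1 mod 29 = 11^2 - 2*12 = 10
y3 = s (x1 - x3) - y1 mod 29 = 11 * (12 - 10) - 8 = 14

2P = (10, 14)


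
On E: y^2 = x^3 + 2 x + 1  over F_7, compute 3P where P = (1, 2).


k = 3 = 11_2 (binary, LSB first: 11)
Double-and-add from P = (1, 2):
  bit 0 = 1: acc = O + (1, 2) = (1, 2)
  bit 1 = 1: acc = (1, 2) + (0, 1) = (0, 6)

3P = (0, 6)


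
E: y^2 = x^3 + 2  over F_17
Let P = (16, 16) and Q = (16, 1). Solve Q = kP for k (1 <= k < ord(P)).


Enumerate multiples of P until we hit Q = (16, 1):
  1P = (16, 16)
  2P = (0, 11)
  3P = (9, 0)
  4P = (0, 6)
  5P = (16, 1)
Match found at i = 5.

k = 5


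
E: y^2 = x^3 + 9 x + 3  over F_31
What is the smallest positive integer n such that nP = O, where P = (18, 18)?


Compute successive multiples of P until we hit O:
  1P = (18, 18)
  2P = (11, 10)
  3P = (9, 10)
  4P = (9, 21)
  5P = (11, 21)
  6P = (18, 13)
  7P = O

ord(P) = 7


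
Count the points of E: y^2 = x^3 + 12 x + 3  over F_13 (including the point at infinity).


For each x in F_13, count y with y^2 = x^3 + 12 x + 3 mod 13:
  x = 0: RHS = 3, y in [4, 9]  -> 2 point(s)
  x = 1: RHS = 3, y in [4, 9]  -> 2 point(s)
  x = 2: RHS = 9, y in [3, 10]  -> 2 point(s)
  x = 3: RHS = 1, y in [1, 12]  -> 2 point(s)
  x = 7: RHS = 1, y in [1, 12]  -> 2 point(s)
  x = 8: RHS = 0, y in [0]  -> 1 point(s)
  x = 11: RHS = 10, y in [6, 7]  -> 2 point(s)
  x = 12: RHS = 3, y in [4, 9]  -> 2 point(s)
Affine points: 15. Add the point at infinity: total = 16.

#E(F_13) = 16


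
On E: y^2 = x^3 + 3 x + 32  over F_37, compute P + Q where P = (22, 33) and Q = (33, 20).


P != Q, so use the chord formula.
s = (y2 - y1) / (x2 - x1) = (24) / (11) mod 37 = 19
x3 = s^2 - x1 - x2 mod 37 = 19^2 - 22 - 33 = 10
y3 = s (x1 - x3) - y1 mod 37 = 19 * (22 - 10) - 33 = 10

P + Q = (10, 10)


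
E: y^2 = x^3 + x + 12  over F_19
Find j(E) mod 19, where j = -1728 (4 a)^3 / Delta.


Delta = -16(4 a^3 + 27 b^2) mod 19 = 10
-1728 * (4 a)^3 = -1728 * (4*1)^3 mod 19 = 7
j = 7 * 10^(-1) mod 19 = 14

j = 14 (mod 19)


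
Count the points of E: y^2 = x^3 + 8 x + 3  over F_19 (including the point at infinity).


For each x in F_19, count y with y^2 = x^3 + 8 x + 3 mod 19:
  x = 3: RHS = 16, y in [4, 15]  -> 2 point(s)
  x = 4: RHS = 4, y in [2, 17]  -> 2 point(s)
  x = 5: RHS = 16, y in [4, 15]  -> 2 point(s)
  x = 6: RHS = 1, y in [1, 18]  -> 2 point(s)
  x = 8: RHS = 9, y in [3, 16]  -> 2 point(s)
  x = 9: RHS = 6, y in [5, 14]  -> 2 point(s)
  x = 10: RHS = 0, y in [0]  -> 1 point(s)
  x = 11: RHS = 16, y in [4, 15]  -> 2 point(s)
  x = 13: RHS = 5, y in [9, 10]  -> 2 point(s)
  x = 14: RHS = 9, y in [3, 16]  -> 2 point(s)
  x = 16: RHS = 9, y in [3, 16]  -> 2 point(s)
  x = 17: RHS = 17, y in [6, 13]  -> 2 point(s)
Affine points: 23. Add the point at infinity: total = 24.

#E(F_19) = 24


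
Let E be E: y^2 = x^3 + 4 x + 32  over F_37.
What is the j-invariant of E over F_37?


Delta = -16(4 a^3 + 27 b^2) mod 37 = 15
-1728 * (4 a)^3 = -1728 * (4*4)^3 mod 37 = 27
j = 27 * 15^(-1) mod 37 = 24

j = 24 (mod 37)


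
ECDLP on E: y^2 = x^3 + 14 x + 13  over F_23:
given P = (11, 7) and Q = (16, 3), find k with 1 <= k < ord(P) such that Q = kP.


Enumerate multiples of P until we hit Q = (16, 3):
  1P = (11, 7)
  2P = (2, 7)
  3P = (10, 16)
  4P = (14, 20)
  5P = (4, 8)
  6P = (16, 20)
  7P = (0, 17)
  8P = (21, 0)
  9P = (0, 6)
  10P = (16, 3)
Match found at i = 10.

k = 10


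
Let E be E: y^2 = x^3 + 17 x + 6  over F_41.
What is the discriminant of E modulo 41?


4 a^3 + 27 b^2 = 4*17^3 + 27*6^2 = 19652 + 972 = 20624
Delta = -16 * (20624) = -329984
Delta mod 41 = 25

Delta = 25 (mod 41)


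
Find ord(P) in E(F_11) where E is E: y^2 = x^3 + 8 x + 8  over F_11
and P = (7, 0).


Compute successive multiples of P until we hit O:
  1P = (7, 0)
  2P = O

ord(P) = 2


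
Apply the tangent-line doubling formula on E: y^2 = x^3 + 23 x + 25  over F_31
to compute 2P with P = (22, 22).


Doubling: s = (3 x1^2 + a) / (2 y1)
s = (3*22^2 + 23) / (2*22) mod 31 = 30
x3 = s^2 - 2 x1 mod 31 = 30^2 - 2*22 = 19
y3 = s (x1 - x3) - y1 mod 31 = 30 * (22 - 19) - 22 = 6

2P = (19, 6)


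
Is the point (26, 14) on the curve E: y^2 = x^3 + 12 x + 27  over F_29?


Check whether y^2 = x^3 + 12 x + 27 (mod 29) for (x, y) = (26, 14).
LHS: y^2 = 14^2 mod 29 = 22
RHS: x^3 + 12 x + 27 = 26^3 + 12*26 + 27 mod 29 = 22
LHS = RHS

Yes, on the curve


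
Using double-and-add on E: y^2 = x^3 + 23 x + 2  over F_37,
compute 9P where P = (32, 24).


k = 9 = 1001_2 (binary, LSB first: 1001)
Double-and-add from P = (32, 24):
  bit 0 = 1: acc = O + (32, 24) = (32, 24)
  bit 1 = 0: acc unchanged = (32, 24)
  bit 2 = 0: acc unchanged = (32, 24)
  bit 3 = 1: acc = (32, 24) + (29, 3) = (25, 25)

9P = (25, 25)


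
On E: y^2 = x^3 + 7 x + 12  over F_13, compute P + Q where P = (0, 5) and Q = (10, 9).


P != Q, so use the chord formula.
s = (y2 - y1) / (x2 - x1) = (4) / (10) mod 13 = 3
x3 = s^2 - x1 - x2 mod 13 = 3^2 - 0 - 10 = 12
y3 = s (x1 - x3) - y1 mod 13 = 3 * (0 - 12) - 5 = 11

P + Q = (12, 11)


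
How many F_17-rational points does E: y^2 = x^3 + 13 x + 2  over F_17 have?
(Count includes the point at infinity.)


For each x in F_17, count y with y^2 = x^3 + 13 x + 2 mod 17:
  x = 0: RHS = 2, y in [6, 11]  -> 2 point(s)
  x = 1: RHS = 16, y in [4, 13]  -> 2 point(s)
  x = 2: RHS = 2, y in [6, 11]  -> 2 point(s)
  x = 3: RHS = 0, y in [0]  -> 1 point(s)
  x = 4: RHS = 16, y in [4, 13]  -> 2 point(s)
  x = 9: RHS = 15, y in [7, 10]  -> 2 point(s)
  x = 12: RHS = 16, y in [4, 13]  -> 2 point(s)
  x = 14: RHS = 4, y in [2, 15]  -> 2 point(s)
  x = 15: RHS = 2, y in [6, 11]  -> 2 point(s)
Affine points: 17. Add the point at infinity: total = 18.

#E(F_17) = 18


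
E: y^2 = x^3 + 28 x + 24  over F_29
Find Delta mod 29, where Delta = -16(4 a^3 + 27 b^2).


4 a^3 + 27 b^2 = 4*28^3 + 27*24^2 = 87808 + 15552 = 103360
Delta = -16 * (103360) = -1653760
Delta mod 29 = 23

Delta = 23 (mod 29)


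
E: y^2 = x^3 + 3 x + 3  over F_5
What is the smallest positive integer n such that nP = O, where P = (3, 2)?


Compute successive multiples of P until we hit O:
  1P = (3, 2)
  2P = (4, 3)
  3P = (4, 2)
  4P = (3, 3)
  5P = O

ord(P) = 5


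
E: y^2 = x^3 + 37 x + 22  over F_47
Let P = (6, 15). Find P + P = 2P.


Doubling: s = (3 x1^2 + a) / (2 y1)
s = (3*6^2 + 37) / (2*15) mod 47 = 44
x3 = s^2 - 2 x1 mod 47 = 44^2 - 2*6 = 44
y3 = s (x1 - x3) - y1 mod 47 = 44 * (6 - 44) - 15 = 5

2P = (44, 5)


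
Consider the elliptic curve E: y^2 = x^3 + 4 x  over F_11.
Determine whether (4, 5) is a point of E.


Check whether y^2 = x^3 + 4 x + 0 (mod 11) for (x, y) = (4, 5).
LHS: y^2 = 5^2 mod 11 = 3
RHS: x^3 + 4 x + 0 = 4^3 + 4*4 + 0 mod 11 = 3
LHS = RHS

Yes, on the curve


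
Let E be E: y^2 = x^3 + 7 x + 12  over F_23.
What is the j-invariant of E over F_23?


Delta = -16(4 a^3 + 27 b^2) mod 23 = 20
-1728 * (4 a)^3 = -1728 * (4*7)^3 mod 23 = 16
j = 16 * 20^(-1) mod 23 = 10

j = 10 (mod 23)


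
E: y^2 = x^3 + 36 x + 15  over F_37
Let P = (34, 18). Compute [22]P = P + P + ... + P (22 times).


k = 22 = 10110_2 (binary, LSB first: 01101)
Double-and-add from P = (34, 18):
  bit 0 = 0: acc unchanged = O
  bit 1 = 1: acc = O + (16, 32) = (16, 32)
  bit 2 = 1: acc = (16, 32) + (6, 15) = (19, 11)
  bit 3 = 0: acc unchanged = (19, 11)
  bit 4 = 1: acc = (19, 11) + (35, 34) = (4, 36)

22P = (4, 36)


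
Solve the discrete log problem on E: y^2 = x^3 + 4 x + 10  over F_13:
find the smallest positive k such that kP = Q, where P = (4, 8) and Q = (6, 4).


Enumerate multiples of P until we hit Q = (6, 4):
  1P = (4, 8)
  2P = (5, 5)
  3P = (0, 6)
  4P = (6, 4)
Match found at i = 4.

k = 4


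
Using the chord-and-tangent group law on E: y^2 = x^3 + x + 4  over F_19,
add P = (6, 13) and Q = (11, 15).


P != Q, so use the chord formula.
s = (y2 - y1) / (x2 - x1) = (2) / (5) mod 19 = 8
x3 = s^2 - x1 - x2 mod 19 = 8^2 - 6 - 11 = 9
y3 = s (x1 - x3) - y1 mod 19 = 8 * (6 - 9) - 13 = 1

P + Q = (9, 1)


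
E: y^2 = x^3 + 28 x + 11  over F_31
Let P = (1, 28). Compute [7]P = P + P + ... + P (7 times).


k = 7 = 111_2 (binary, LSB first: 111)
Double-and-add from P = (1, 28):
  bit 0 = 1: acc = O + (1, 28) = (1, 28)
  bit 1 = 1: acc = (1, 28) + (29, 3) = (5, 11)
  bit 2 = 1: acc = (5, 11) + (14, 4) = (26, 26)

7P = (26, 26)


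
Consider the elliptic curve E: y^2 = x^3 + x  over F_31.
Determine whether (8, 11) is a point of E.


Check whether y^2 = x^3 + 1 x + 0 (mod 31) for (x, y) = (8, 11).
LHS: y^2 = 11^2 mod 31 = 28
RHS: x^3 + 1 x + 0 = 8^3 + 1*8 + 0 mod 31 = 24
LHS != RHS

No, not on the curve
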